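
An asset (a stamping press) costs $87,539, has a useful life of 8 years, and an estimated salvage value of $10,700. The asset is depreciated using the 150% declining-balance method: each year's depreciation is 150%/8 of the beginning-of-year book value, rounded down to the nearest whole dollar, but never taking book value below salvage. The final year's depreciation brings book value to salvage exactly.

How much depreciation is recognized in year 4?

$8,804

Depreciable base = $87,539 − $10,700 = $76,839.
Year 1: ⌊$87,539 × 150%/8⌋ = $16,413. Book value $71,126.
Year 2: ⌊$71,126 × 150%/8⌋ = $13,336. Book value $57,790.
Year 3: ⌊$57,790 × 150%/8⌋ = $10,835. Book value $46,955.
Year 4: ⌊$46,955 × 150%/8⌋ = $8,804. Book value $38,151.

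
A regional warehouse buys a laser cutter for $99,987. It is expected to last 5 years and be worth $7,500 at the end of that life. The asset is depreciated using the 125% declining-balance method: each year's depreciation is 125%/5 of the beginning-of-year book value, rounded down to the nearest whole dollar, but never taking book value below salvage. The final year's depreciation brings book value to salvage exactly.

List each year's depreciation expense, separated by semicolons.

$24,996; $18,747; $14,061; $10,545; $24,138

Depreciable base = $99,987 − $7,500 = $92,487.
Year 1: ⌊$99,987 × 125%/5⌋ = $24,996. Book value $74,991.
Year 2: ⌊$74,991 × 125%/5⌋ = $18,747. Book value $56,244.
Year 3: ⌊$56,244 × 125%/5⌋ = $14,061. Book value $42,183.
Year 4: ⌊$42,183 × 125%/5⌋ = $10,545. Book value $31,638.
Year 5 (final): $31,638 − $7,500 = $24,138. Book value $7,500.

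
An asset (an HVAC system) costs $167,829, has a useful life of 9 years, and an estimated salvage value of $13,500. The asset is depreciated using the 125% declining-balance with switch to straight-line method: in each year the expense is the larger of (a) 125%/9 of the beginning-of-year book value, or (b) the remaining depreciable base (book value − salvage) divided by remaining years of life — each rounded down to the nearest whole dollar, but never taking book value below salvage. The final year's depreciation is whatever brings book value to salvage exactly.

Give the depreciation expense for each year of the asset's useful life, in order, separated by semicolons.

Depreciable base = $167,829 − $13,500 = $154,329.
Year 1: DB = ⌊$167,829 × 125%/9⌋ = $23,309; SL = ⌊$154,329/9⌋ = $17,147 → take DB $23,309. Book value $144,520.
Year 2: DB = ⌊$144,520 × 125%/9⌋ = $20,072; SL = ⌊$131,020/8⌋ = $16,377 → take DB $20,072. Book value $124,448.
Year 3: DB = ⌊$124,448 × 125%/9⌋ = $17,284; SL = ⌊$110,948/7⌋ = $15,849 → take DB $17,284. Book value $107,164.
Year 4: DB = ⌊$107,164 × 125%/9⌋ = $14,883; SL = ⌊$93,664/6⌋ = $15,610 → take SL $15,610. Book value $91,554.
Year 5: DB = ⌊$91,554 × 125%/9⌋ = $12,715; SL = ⌊$78,054/5⌋ = $15,610 → take SL $15,610. Book value $75,944.
Year 6: DB = ⌊$75,944 × 125%/9⌋ = $10,547; SL = ⌊$62,444/4⌋ = $15,611 → take SL $15,611. Book value $60,333.
Year 7: DB = ⌊$60,333 × 125%/9⌋ = $8,379; SL = ⌊$46,833/3⌋ = $15,611 → take SL $15,611. Book value $44,722.
Year 8: DB = ⌊$44,722 × 125%/9⌋ = $6,211; SL = ⌊$31,222/2⌋ = $15,611 → take SL $15,611. Book value $29,111.
Year 9 (final): $29,111 − $13,500 = $15,611. Book value $13,500.

$23,309; $20,072; $17,284; $15,610; $15,610; $15,611; $15,611; $15,611; $15,611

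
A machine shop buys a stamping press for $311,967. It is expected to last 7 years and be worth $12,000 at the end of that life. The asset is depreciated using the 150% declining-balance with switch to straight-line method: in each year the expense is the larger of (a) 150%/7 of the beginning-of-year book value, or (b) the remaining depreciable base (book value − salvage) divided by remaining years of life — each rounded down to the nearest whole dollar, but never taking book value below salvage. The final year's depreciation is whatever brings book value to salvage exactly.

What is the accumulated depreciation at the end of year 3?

Depreciable base = $311,967 − $12,000 = $299,967.
Year 1: DB = ⌊$311,967 × 150%/7⌋ = $66,850; SL = ⌊$299,967/7⌋ = $42,852 → take DB $66,850. Book value $245,117.
Year 2: DB = ⌊$245,117 × 150%/7⌋ = $52,525; SL = ⌊$233,117/6⌋ = $38,852 → take DB $52,525. Book value $192,592.
Year 3: DB = ⌊$192,592 × 150%/7⌋ = $41,269; SL = ⌊$180,592/5⌋ = $36,118 → take DB $41,269. Book value $151,323.
Accumulated through year 3 = $311,967 − $151,323 = $160,644.

$160,644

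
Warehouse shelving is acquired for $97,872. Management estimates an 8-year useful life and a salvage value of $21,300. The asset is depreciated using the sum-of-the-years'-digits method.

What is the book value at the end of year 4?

Depreciable base = $97,872 − $21,300 = $76,572.
Sum of the years' digits = 8+7+6+5+4+3+2+1 = 36.
Year 1: $76,572 × 8/36 = $17,016. Book value $80,856.
Year 2: $76,572 × 7/36 = $14,889. Book value $65,967.
Year 3: $76,572 × 6/36 = $12,762. Book value $53,205.
Year 4: $76,572 × 5/36 = $10,635. Book value $42,570.

$42,570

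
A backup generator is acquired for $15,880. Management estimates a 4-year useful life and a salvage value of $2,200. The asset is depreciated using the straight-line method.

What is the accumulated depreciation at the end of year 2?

$6,840

Depreciable base = $15,880 − $2,200 = $13,680.
Annual expense = $13,680 / 4 = $3,420.
End of year 1: book value $12,460.
End of year 2: book value $9,040.
Accumulated through year 2 = $15,880 − $9,040 = $6,840.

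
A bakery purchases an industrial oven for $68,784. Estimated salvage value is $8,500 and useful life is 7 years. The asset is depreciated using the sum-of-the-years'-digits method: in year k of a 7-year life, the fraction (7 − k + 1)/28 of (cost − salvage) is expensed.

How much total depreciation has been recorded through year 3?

Depreciable base = $68,784 − $8,500 = $60,284.
Sum of the years' digits = 7+6+5+4+3+2+1 = 28.
Year 1: $60,284 × 7/28 = $15,071. Book value $53,713.
Year 2: $60,284 × 6/28 = $12,918. Book value $40,795.
Year 3: $60,284 × 5/28 = $10,765. Book value $30,030.
Accumulated through year 3 = $68,784 − $30,030 = $38,754.

$38,754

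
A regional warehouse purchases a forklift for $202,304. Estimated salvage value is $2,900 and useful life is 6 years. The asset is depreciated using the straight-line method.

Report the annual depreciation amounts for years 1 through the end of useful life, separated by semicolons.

$33,234; $33,234; $33,234; $33,234; $33,234; $33,234

Depreciable base = $202,304 − $2,900 = $199,404.
Annual expense = $199,404 / 6 = $33,234.
End of year 1: book value $169,070.
End of year 2: book value $135,836.
End of year 3: book value $102,602.
End of year 4: book value $69,368.
End of year 5: book value $36,134.
End of year 6: book value $2,900.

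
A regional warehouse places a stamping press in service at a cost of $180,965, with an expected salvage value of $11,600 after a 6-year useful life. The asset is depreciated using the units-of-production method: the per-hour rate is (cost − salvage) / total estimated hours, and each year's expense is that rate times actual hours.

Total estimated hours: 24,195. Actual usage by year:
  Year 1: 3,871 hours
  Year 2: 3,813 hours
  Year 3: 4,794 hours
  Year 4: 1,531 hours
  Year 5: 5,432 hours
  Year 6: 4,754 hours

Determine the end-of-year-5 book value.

Depreciable base = $180,965 − $11,600 = $169,365.
Rate = $169,365 / 24,195 hours = $7 per hour.
Year 1: 3,871 × $7 = $27,097. Book value $153,868.
Year 2: 3,813 × $7 = $26,691. Book value $127,177.
Year 3: 4,794 × $7 = $33,558. Book value $93,619.
Year 4: 1,531 × $7 = $10,717. Book value $82,902.
Year 5: 5,432 × $7 = $38,024. Book value $44,878.

$44,878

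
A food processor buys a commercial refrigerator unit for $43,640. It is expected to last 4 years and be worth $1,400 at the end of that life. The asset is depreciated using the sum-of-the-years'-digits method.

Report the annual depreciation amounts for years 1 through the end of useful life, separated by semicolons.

Depreciable base = $43,640 − $1,400 = $42,240.
Sum of the years' digits = 4+3+2+1 = 10.
Year 1: $42,240 × 4/10 = $16,896. Book value $26,744.
Year 2: $42,240 × 3/10 = $12,672. Book value $14,072.
Year 3: $42,240 × 2/10 = $8,448. Book value $5,624.
Year 4: $42,240 × 1/10 = $4,224. Book value $1,400.

$16,896; $12,672; $8,448; $4,224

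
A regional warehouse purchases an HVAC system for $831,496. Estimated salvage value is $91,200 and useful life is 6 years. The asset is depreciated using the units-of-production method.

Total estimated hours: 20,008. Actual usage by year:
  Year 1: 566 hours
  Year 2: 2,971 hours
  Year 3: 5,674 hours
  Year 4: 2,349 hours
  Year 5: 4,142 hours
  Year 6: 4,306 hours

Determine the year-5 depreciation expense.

Depreciable base = $831,496 − $91,200 = $740,296.
Rate = $740,296 / 20,008 hours = $37 per hour.
Year 1: 566 × $37 = $20,942. Book value $810,554.
Year 2: 2,971 × $37 = $109,927. Book value $700,627.
Year 3: 5,674 × $37 = $209,938. Book value $490,689.
Year 4: 2,349 × $37 = $86,913. Book value $403,776.
Year 5: 4,142 × $37 = $153,254. Book value $250,522.

$153,254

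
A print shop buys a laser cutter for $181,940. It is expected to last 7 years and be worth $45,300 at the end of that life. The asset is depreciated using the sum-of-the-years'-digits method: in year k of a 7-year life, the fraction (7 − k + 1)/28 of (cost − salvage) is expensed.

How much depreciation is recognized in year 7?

$4,880

Depreciable base = $181,940 − $45,300 = $136,640.
Sum of the years' digits = 7+6+5+4+3+2+1 = 28.
Year 1: $136,640 × 7/28 = $34,160. Book value $147,780.
Year 2: $136,640 × 6/28 = $29,280. Book value $118,500.
Year 3: $136,640 × 5/28 = $24,400. Book value $94,100.
Year 4: $136,640 × 4/28 = $19,520. Book value $74,580.
Year 5: $136,640 × 3/28 = $14,640. Book value $59,940.
Year 6: $136,640 × 2/28 = $9,760. Book value $50,180.
Year 7: $136,640 × 1/28 = $4,880. Book value $45,300.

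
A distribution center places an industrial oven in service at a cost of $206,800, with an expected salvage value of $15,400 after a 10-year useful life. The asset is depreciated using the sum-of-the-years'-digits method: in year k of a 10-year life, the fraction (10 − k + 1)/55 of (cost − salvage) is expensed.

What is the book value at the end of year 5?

Depreciable base = $206,800 − $15,400 = $191,400.
Sum of the years' digits = 10+9+8+7+6+5+4+3+2+1 = 55.
Year 1: $191,400 × 10/55 = $34,800. Book value $172,000.
Year 2: $191,400 × 9/55 = $31,320. Book value $140,680.
Year 3: $191,400 × 8/55 = $27,840. Book value $112,840.
Year 4: $191,400 × 7/55 = $24,360. Book value $88,480.
Year 5: $191,400 × 6/55 = $20,880. Book value $67,600.

$67,600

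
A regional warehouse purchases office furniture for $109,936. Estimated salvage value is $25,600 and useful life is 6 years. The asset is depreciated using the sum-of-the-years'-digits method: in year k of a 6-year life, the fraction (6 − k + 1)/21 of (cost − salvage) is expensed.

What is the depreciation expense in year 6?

$4,016

Depreciable base = $109,936 − $25,600 = $84,336.
Sum of the years' digits = 6+5+4+3+2+1 = 21.
Year 1: $84,336 × 6/21 = $24,096. Book value $85,840.
Year 2: $84,336 × 5/21 = $20,080. Book value $65,760.
Year 3: $84,336 × 4/21 = $16,064. Book value $49,696.
Year 4: $84,336 × 3/21 = $12,048. Book value $37,648.
Year 5: $84,336 × 2/21 = $8,032. Book value $29,616.
Year 6: $84,336 × 1/21 = $4,016. Book value $25,600.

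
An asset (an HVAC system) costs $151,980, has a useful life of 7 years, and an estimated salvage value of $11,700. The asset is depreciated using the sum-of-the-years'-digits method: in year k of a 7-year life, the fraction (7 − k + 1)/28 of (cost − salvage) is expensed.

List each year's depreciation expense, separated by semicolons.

Depreciable base = $151,980 − $11,700 = $140,280.
Sum of the years' digits = 7+6+5+4+3+2+1 = 28.
Year 1: $140,280 × 7/28 = $35,070. Book value $116,910.
Year 2: $140,280 × 6/28 = $30,060. Book value $86,850.
Year 3: $140,280 × 5/28 = $25,050. Book value $61,800.
Year 4: $140,280 × 4/28 = $20,040. Book value $41,760.
Year 5: $140,280 × 3/28 = $15,030. Book value $26,730.
Year 6: $140,280 × 2/28 = $10,020. Book value $16,710.
Year 7: $140,280 × 1/28 = $5,010. Book value $11,700.

$35,070; $30,060; $25,050; $20,040; $15,030; $10,020; $5,010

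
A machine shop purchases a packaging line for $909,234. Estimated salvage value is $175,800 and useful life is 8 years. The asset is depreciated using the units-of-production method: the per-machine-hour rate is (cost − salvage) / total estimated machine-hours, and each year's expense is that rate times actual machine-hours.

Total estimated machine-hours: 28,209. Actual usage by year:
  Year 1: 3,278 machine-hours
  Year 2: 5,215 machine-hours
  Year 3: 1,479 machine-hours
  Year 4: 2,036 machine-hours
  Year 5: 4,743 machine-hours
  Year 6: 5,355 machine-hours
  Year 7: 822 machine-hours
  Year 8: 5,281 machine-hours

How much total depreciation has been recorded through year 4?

Depreciable base = $909,234 − $175,800 = $733,434.
Rate = $733,434 / 28,209 machine-hours = $26 per machine-hour.
Year 1: 3,278 × $26 = $85,228. Book value $824,006.
Year 2: 5,215 × $26 = $135,590. Book value $688,416.
Year 3: 1,479 × $26 = $38,454. Book value $649,962.
Year 4: 2,036 × $26 = $52,936. Book value $597,026.
Accumulated through year 4 = $909,234 − $597,026 = $312,208.

$312,208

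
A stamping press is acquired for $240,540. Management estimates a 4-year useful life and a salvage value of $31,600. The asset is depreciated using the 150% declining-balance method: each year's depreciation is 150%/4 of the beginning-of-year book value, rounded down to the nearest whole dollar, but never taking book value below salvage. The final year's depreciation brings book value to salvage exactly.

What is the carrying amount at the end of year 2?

$93,962

Depreciable base = $240,540 − $31,600 = $208,940.
Year 1: ⌊$240,540 × 150%/4⌋ = $90,202. Book value $150,338.
Year 2: ⌊$150,338 × 150%/4⌋ = $56,376. Book value $93,962.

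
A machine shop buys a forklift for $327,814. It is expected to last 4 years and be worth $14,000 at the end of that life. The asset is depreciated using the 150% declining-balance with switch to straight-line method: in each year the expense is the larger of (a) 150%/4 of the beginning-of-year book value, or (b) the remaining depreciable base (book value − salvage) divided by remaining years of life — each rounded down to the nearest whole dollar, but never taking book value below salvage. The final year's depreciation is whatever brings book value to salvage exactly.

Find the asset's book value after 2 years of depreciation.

Depreciable base = $327,814 − $14,000 = $313,814.
Year 1: DB = ⌊$327,814 × 150%/4⌋ = $122,930; SL = ⌊$313,814/4⌋ = $78,453 → take DB $122,930. Book value $204,884.
Year 2: DB = ⌊$204,884 × 150%/4⌋ = $76,831; SL = ⌊$190,884/3⌋ = $63,628 → take DB $76,831. Book value $128,053.

$128,053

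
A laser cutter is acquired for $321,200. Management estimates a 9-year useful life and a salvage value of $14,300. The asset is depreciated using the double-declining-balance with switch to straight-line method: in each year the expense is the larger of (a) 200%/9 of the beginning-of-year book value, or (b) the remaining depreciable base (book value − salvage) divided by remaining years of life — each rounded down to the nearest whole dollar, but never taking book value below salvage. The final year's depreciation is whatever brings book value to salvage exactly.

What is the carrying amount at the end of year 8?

Depreciable base = $321,200 − $14,300 = $306,900.
Year 1: DB = ⌊$321,200 × 200%/9⌋ = $71,377; SL = ⌊$306,900/9⌋ = $34,100 → take DB $71,377. Book value $249,823.
Year 2: DB = ⌊$249,823 × 200%/9⌋ = $55,516; SL = ⌊$235,523/8⌋ = $29,440 → take DB $55,516. Book value $194,307.
Year 3: DB = ⌊$194,307 × 200%/9⌋ = $43,179; SL = ⌊$180,007/7⌋ = $25,715 → take DB $43,179. Book value $151,128.
Year 4: DB = ⌊$151,128 × 200%/9⌋ = $33,584; SL = ⌊$136,828/6⌋ = $22,804 → take DB $33,584. Book value $117,544.
Year 5: DB = ⌊$117,544 × 200%/9⌋ = $26,120; SL = ⌊$103,244/5⌋ = $20,648 → take DB $26,120. Book value $91,424.
Year 6: DB = ⌊$91,424 × 200%/9⌋ = $20,316; SL = ⌊$77,124/4⌋ = $19,281 → take DB $20,316. Book value $71,108.
Year 7: DB = ⌊$71,108 × 200%/9⌋ = $15,801; SL = ⌊$56,808/3⌋ = $18,936 → take SL $18,936. Book value $52,172.
Year 8: DB = ⌊$52,172 × 200%/9⌋ = $11,593; SL = ⌊$37,872/2⌋ = $18,936 → take SL $18,936. Book value $33,236.

$33,236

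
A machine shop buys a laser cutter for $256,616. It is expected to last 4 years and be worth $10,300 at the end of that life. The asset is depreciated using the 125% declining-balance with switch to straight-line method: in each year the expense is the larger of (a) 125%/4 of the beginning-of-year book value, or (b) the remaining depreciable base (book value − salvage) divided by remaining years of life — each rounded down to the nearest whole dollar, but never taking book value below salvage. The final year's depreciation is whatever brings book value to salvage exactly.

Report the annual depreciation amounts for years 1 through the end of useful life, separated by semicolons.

$80,192; $55,374; $55,375; $55,375

Depreciable base = $256,616 − $10,300 = $246,316.
Year 1: DB = ⌊$256,616 × 125%/4⌋ = $80,192; SL = ⌊$246,316/4⌋ = $61,579 → take DB $80,192. Book value $176,424.
Year 2: DB = ⌊$176,424 × 125%/4⌋ = $55,132; SL = ⌊$166,124/3⌋ = $55,374 → take SL $55,374. Book value $121,050.
Year 3: DB = ⌊$121,050 × 125%/4⌋ = $37,828; SL = ⌊$110,750/2⌋ = $55,375 → take SL $55,375. Book value $65,675.
Year 4 (final): $65,675 − $10,300 = $55,375. Book value $10,300.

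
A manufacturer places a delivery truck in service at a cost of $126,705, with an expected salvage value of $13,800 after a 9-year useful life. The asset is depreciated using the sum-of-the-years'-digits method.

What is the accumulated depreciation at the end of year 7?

Depreciable base = $126,705 − $13,800 = $112,905.
Sum of the years' digits = 9+8+7+6+5+4+3+2+1 = 45.
Year 1: $112,905 × 9/45 = $22,581. Book value $104,124.
Year 2: $112,905 × 8/45 = $20,072. Book value $84,052.
Year 3: $112,905 × 7/45 = $17,563. Book value $66,489.
Year 4: $112,905 × 6/45 = $15,054. Book value $51,435.
Year 5: $112,905 × 5/45 = $12,545. Book value $38,890.
Year 6: $112,905 × 4/45 = $10,036. Book value $28,854.
Year 7: $112,905 × 3/45 = $7,527. Book value $21,327.
Accumulated through year 7 = $126,705 − $21,327 = $105,378.

$105,378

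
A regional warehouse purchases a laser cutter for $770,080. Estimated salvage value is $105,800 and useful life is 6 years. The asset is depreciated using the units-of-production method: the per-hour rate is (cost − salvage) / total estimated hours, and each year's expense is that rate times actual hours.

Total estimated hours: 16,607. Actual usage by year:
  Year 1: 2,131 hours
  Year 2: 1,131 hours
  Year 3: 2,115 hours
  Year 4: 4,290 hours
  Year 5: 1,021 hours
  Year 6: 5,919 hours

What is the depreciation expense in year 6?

$236,760

Depreciable base = $770,080 − $105,800 = $664,280.
Rate = $664,280 / 16,607 hours = $40 per hour.
Year 1: 2,131 × $40 = $85,240. Book value $684,840.
Year 2: 1,131 × $40 = $45,240. Book value $639,600.
Year 3: 2,115 × $40 = $84,600. Book value $555,000.
Year 4: 4,290 × $40 = $171,600. Book value $383,400.
Year 5: 1,021 × $40 = $40,840. Book value $342,560.
Year 6: 5,919 × $40 = $236,760. Book value $105,800.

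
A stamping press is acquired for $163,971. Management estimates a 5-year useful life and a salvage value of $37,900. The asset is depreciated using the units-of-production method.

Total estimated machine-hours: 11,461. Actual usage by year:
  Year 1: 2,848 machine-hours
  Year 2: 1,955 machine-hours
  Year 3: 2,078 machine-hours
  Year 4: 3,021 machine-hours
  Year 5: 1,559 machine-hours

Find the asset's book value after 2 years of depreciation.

$111,138

Depreciable base = $163,971 − $37,900 = $126,071.
Rate = $126,071 / 11,461 machine-hours = $11 per machine-hour.
Year 1: 2,848 × $11 = $31,328. Book value $132,643.
Year 2: 1,955 × $11 = $21,505. Book value $111,138.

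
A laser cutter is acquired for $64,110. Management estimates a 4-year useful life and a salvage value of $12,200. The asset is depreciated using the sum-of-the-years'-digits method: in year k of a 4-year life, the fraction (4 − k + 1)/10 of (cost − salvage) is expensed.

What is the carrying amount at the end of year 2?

Depreciable base = $64,110 − $12,200 = $51,910.
Sum of the years' digits = 4+3+2+1 = 10.
Year 1: $51,910 × 4/10 = $20,764. Book value $43,346.
Year 2: $51,910 × 3/10 = $15,573. Book value $27,773.

$27,773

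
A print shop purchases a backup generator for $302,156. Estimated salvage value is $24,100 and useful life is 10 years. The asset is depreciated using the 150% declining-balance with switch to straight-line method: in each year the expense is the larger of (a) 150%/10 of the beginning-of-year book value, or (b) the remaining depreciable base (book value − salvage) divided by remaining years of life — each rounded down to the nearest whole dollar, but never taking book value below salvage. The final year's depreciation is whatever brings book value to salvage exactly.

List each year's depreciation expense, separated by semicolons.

$45,323; $38,524; $32,746; $27,834; $23,659; $21,994; $21,994; $21,994; $21,994; $21,994

Depreciable base = $302,156 − $24,100 = $278,056.
Year 1: DB = ⌊$302,156 × 150%/10⌋ = $45,323; SL = ⌊$278,056/10⌋ = $27,805 → take DB $45,323. Book value $256,833.
Year 2: DB = ⌊$256,833 × 150%/10⌋ = $38,524; SL = ⌊$232,733/9⌋ = $25,859 → take DB $38,524. Book value $218,309.
Year 3: DB = ⌊$218,309 × 150%/10⌋ = $32,746; SL = ⌊$194,209/8⌋ = $24,276 → take DB $32,746. Book value $185,563.
Year 4: DB = ⌊$185,563 × 150%/10⌋ = $27,834; SL = ⌊$161,463/7⌋ = $23,066 → take DB $27,834. Book value $157,729.
Year 5: DB = ⌊$157,729 × 150%/10⌋ = $23,659; SL = ⌊$133,629/6⌋ = $22,271 → take DB $23,659. Book value $134,070.
Year 6: DB = ⌊$134,070 × 150%/10⌋ = $20,110; SL = ⌊$109,970/5⌋ = $21,994 → take SL $21,994. Book value $112,076.
Year 7: DB = ⌊$112,076 × 150%/10⌋ = $16,811; SL = ⌊$87,976/4⌋ = $21,994 → take SL $21,994. Book value $90,082.
Year 8: DB = ⌊$90,082 × 150%/10⌋ = $13,512; SL = ⌊$65,982/3⌋ = $21,994 → take SL $21,994. Book value $68,088.
Year 9: DB = ⌊$68,088 × 150%/10⌋ = $10,213; SL = ⌊$43,988/2⌋ = $21,994 → take SL $21,994. Book value $46,094.
Year 10 (final): $46,094 − $24,100 = $21,994. Book value $24,100.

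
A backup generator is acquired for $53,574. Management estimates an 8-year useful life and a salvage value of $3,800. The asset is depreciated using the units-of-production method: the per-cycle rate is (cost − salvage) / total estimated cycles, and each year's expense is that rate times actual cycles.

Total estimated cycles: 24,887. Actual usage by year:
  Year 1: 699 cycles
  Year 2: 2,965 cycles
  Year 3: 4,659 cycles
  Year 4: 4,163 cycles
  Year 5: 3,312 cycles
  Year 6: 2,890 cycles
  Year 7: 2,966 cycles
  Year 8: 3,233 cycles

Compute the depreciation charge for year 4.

Depreciable base = $53,574 − $3,800 = $49,774.
Rate = $49,774 / 24,887 cycles = $2 per cycle.
Year 1: 699 × $2 = $1,398. Book value $52,176.
Year 2: 2,965 × $2 = $5,930. Book value $46,246.
Year 3: 4,659 × $2 = $9,318. Book value $36,928.
Year 4: 4,163 × $2 = $8,326. Book value $28,602.

$8,326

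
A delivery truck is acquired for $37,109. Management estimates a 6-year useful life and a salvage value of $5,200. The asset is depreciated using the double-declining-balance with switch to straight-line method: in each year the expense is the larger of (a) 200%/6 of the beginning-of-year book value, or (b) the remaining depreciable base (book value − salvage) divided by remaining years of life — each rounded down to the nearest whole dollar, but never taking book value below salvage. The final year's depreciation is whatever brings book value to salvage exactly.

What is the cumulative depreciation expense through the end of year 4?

Depreciable base = $37,109 − $5,200 = $31,909.
Year 1: DB = ⌊$37,109 × 200%/6⌋ = $12,369; SL = ⌊$31,909/6⌋ = $5,318 → take DB $12,369. Book value $24,740.
Year 2: DB = ⌊$24,740 × 200%/6⌋ = $8,246; SL = ⌊$19,540/5⌋ = $3,908 → take DB $8,246. Book value $16,494.
Year 3: DB = ⌊$16,494 × 200%/6⌋ = $5,498; SL = ⌊$11,294/4⌋ = $2,823 → take DB $5,498. Book value $10,996.
Year 4: DB = ⌊$10,996 × 200%/6⌋ = $3,665; SL = ⌊$5,796/3⌋ = $1,932 → take DB $3,665. Book value $7,331.
Accumulated through year 4 = $37,109 − $7,331 = $29,778.

$29,778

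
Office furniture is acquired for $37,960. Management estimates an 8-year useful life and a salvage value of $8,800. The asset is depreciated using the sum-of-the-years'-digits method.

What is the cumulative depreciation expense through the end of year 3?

$17,010

Depreciable base = $37,960 − $8,800 = $29,160.
Sum of the years' digits = 8+7+6+5+4+3+2+1 = 36.
Year 1: $29,160 × 8/36 = $6,480. Book value $31,480.
Year 2: $29,160 × 7/36 = $5,670. Book value $25,810.
Year 3: $29,160 × 6/36 = $4,860. Book value $20,950.
Accumulated through year 3 = $37,960 − $20,950 = $17,010.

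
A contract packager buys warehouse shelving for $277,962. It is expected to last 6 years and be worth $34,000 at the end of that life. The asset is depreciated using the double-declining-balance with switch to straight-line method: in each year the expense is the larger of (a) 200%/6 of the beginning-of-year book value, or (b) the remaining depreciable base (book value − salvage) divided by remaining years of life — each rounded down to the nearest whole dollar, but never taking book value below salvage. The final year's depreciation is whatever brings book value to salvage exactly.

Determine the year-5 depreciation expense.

Depreciable base = $277,962 − $34,000 = $243,962.
Year 1: DB = ⌊$277,962 × 200%/6⌋ = $92,654; SL = ⌊$243,962/6⌋ = $40,660 → take DB $92,654. Book value $185,308.
Year 2: DB = ⌊$185,308 × 200%/6⌋ = $61,769; SL = ⌊$151,308/5⌋ = $30,261 → take DB $61,769. Book value $123,539.
Year 3: DB = ⌊$123,539 × 200%/6⌋ = $41,179; SL = ⌊$89,539/4⌋ = $22,384 → take DB $41,179. Book value $82,360.
Year 4: DB = ⌊$82,360 × 200%/6⌋ = $27,453; SL = ⌊$48,360/3⌋ = $16,120 → take DB $27,453. Book value $54,907.
Year 5: DB = ⌊$54,907 × 200%/6⌋ = $18,302; SL = ⌊$20,907/2⌋ = $10,453 → take DB $18,302. Book value $36,605.

$18,302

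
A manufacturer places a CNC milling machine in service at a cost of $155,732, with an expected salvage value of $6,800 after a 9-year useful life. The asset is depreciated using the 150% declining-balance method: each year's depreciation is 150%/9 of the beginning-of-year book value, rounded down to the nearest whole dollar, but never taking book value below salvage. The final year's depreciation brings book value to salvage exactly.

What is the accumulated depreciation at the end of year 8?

$119,512

Depreciable base = $155,732 − $6,800 = $148,932.
Year 1: ⌊$155,732 × 150%/9⌋ = $25,955. Book value $129,777.
Year 2: ⌊$129,777 × 150%/9⌋ = $21,629. Book value $108,148.
Year 3: ⌊$108,148 × 150%/9⌋ = $18,024. Book value $90,124.
Year 4: ⌊$90,124 × 150%/9⌋ = $15,020. Book value $75,104.
Year 5: ⌊$75,104 × 150%/9⌋ = $12,517. Book value $62,587.
Year 6: ⌊$62,587 × 150%/9⌋ = $10,431. Book value $52,156.
Year 7: ⌊$52,156 × 150%/9⌋ = $8,692. Book value $43,464.
Year 8: ⌊$43,464 × 150%/9⌋ = $7,244. Book value $36,220.
Accumulated through year 8 = $155,732 − $36,220 = $119,512.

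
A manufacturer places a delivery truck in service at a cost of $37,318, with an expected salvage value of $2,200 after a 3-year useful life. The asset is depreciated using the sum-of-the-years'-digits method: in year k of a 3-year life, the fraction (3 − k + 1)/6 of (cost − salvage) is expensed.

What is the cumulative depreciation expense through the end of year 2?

$29,265

Depreciable base = $37,318 − $2,200 = $35,118.
Sum of the years' digits = 3+2+1 = 6.
Year 1: $35,118 × 3/6 = $17,559. Book value $19,759.
Year 2: $35,118 × 2/6 = $11,706. Book value $8,053.
Accumulated through year 2 = $37,318 − $8,053 = $29,265.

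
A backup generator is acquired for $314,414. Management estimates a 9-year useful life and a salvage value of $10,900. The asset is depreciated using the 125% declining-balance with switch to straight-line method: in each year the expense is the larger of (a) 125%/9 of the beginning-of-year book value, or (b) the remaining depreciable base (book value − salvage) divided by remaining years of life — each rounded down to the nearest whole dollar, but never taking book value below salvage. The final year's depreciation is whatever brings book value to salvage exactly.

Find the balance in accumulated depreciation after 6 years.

Depreciable base = $314,414 − $10,900 = $303,514.
Year 1: DB = ⌊$314,414 × 125%/9⌋ = $43,668; SL = ⌊$303,514/9⌋ = $33,723 → take DB $43,668. Book value $270,746.
Year 2: DB = ⌊$270,746 × 125%/9⌋ = $37,603; SL = ⌊$259,846/8⌋ = $32,480 → take DB $37,603. Book value $233,143.
Year 3: DB = ⌊$233,143 × 125%/9⌋ = $32,380; SL = ⌊$222,243/7⌋ = $31,749 → take DB $32,380. Book value $200,763.
Year 4: DB = ⌊$200,763 × 125%/9⌋ = $27,883; SL = ⌊$189,863/6⌋ = $31,643 → take SL $31,643. Book value $169,120.
Year 5: DB = ⌊$169,120 × 125%/9⌋ = $23,488; SL = ⌊$158,220/5⌋ = $31,644 → take SL $31,644. Book value $137,476.
Year 6: DB = ⌊$137,476 × 125%/9⌋ = $19,093; SL = ⌊$126,576/4⌋ = $31,644 → take SL $31,644. Book value $105,832.
Accumulated through year 6 = $314,414 − $105,832 = $208,582.

$208,582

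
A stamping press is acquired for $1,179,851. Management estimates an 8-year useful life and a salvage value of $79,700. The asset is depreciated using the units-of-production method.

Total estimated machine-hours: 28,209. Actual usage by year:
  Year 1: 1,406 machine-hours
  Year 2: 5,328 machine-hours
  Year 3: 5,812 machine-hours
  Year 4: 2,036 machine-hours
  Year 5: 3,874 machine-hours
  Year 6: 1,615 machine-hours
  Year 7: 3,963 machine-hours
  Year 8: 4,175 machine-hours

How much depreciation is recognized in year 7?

Depreciable base = $1,179,851 − $79,700 = $1,100,151.
Rate = $1,100,151 / 28,209 machine-hours = $39 per machine-hour.
Year 1: 1,406 × $39 = $54,834. Book value $1,125,017.
Year 2: 5,328 × $39 = $207,792. Book value $917,225.
Year 3: 5,812 × $39 = $226,668. Book value $690,557.
Year 4: 2,036 × $39 = $79,404. Book value $611,153.
Year 5: 3,874 × $39 = $151,086. Book value $460,067.
Year 6: 1,615 × $39 = $62,985. Book value $397,082.
Year 7: 3,963 × $39 = $154,557. Book value $242,525.

$154,557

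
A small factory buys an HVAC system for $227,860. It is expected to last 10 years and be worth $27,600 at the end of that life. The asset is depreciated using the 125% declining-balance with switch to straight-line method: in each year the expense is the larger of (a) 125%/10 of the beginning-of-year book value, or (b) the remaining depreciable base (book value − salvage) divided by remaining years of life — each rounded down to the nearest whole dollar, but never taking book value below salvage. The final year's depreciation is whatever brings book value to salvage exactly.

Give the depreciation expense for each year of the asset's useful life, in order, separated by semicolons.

Depreciable base = $227,860 − $27,600 = $200,260.
Year 1: DB = ⌊$227,860 × 125%/10⌋ = $28,482; SL = ⌊$200,260/10⌋ = $20,026 → take DB $28,482. Book value $199,378.
Year 2: DB = ⌊$199,378 × 125%/10⌋ = $24,922; SL = ⌊$171,778/9⌋ = $19,086 → take DB $24,922. Book value $174,456.
Year 3: DB = ⌊$174,456 × 125%/10⌋ = $21,807; SL = ⌊$146,856/8⌋ = $18,357 → take DB $21,807. Book value $152,649.
Year 4: DB = ⌊$152,649 × 125%/10⌋ = $19,081; SL = ⌊$125,049/7⌋ = $17,864 → take DB $19,081. Book value $133,568.
Year 5: DB = ⌊$133,568 × 125%/10⌋ = $16,696; SL = ⌊$105,968/6⌋ = $17,661 → take SL $17,661. Book value $115,907.
Year 6: DB = ⌊$115,907 × 125%/10⌋ = $14,488; SL = ⌊$88,307/5⌋ = $17,661 → take SL $17,661. Book value $98,246.
Year 7: DB = ⌊$98,246 × 125%/10⌋ = $12,280; SL = ⌊$70,646/4⌋ = $17,661 → take SL $17,661. Book value $80,585.
Year 8: DB = ⌊$80,585 × 125%/10⌋ = $10,073; SL = ⌊$52,985/3⌋ = $17,661 → take SL $17,661. Book value $62,924.
Year 9: DB = ⌊$62,924 × 125%/10⌋ = $7,865; SL = ⌊$35,324/2⌋ = $17,662 → take SL $17,662. Book value $45,262.
Year 10 (final): $45,262 − $27,600 = $17,662. Book value $27,600.

$28,482; $24,922; $21,807; $19,081; $17,661; $17,661; $17,661; $17,661; $17,662; $17,662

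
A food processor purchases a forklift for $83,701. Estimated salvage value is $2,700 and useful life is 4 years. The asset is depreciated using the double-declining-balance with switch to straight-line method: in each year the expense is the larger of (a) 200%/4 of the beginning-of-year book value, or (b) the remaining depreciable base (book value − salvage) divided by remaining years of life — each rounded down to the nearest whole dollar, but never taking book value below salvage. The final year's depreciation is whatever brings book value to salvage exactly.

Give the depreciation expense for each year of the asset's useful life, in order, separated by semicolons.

Depreciable base = $83,701 − $2,700 = $81,001.
Year 1: DB = ⌊$83,701 × 200%/4⌋ = $41,850; SL = ⌊$81,001/4⌋ = $20,250 → take DB $41,850. Book value $41,851.
Year 2: DB = ⌊$41,851 × 200%/4⌋ = $20,925; SL = ⌊$39,151/3⌋ = $13,050 → take DB $20,925. Book value $20,926.
Year 3: DB = ⌊$20,926 × 200%/4⌋ = $10,463; SL = ⌊$18,226/2⌋ = $9,113 → take DB $10,463. Book value $10,463.
Year 4 (final): $10,463 − $2,700 = $7,763. Book value $2,700.

$41,850; $20,925; $10,463; $7,763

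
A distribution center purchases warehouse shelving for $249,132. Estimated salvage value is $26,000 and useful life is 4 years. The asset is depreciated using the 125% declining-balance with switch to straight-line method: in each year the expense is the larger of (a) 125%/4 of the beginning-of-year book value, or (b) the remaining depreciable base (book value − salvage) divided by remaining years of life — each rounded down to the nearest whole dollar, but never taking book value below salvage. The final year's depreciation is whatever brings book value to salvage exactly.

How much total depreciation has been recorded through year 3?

Depreciable base = $249,132 − $26,000 = $223,132.
Year 1: DB = ⌊$249,132 × 125%/4⌋ = $77,853; SL = ⌊$223,132/4⌋ = $55,783 → take DB $77,853. Book value $171,279.
Year 2: DB = ⌊$171,279 × 125%/4⌋ = $53,524; SL = ⌊$145,279/3⌋ = $48,426 → take DB $53,524. Book value $117,755.
Year 3: DB = ⌊$117,755 × 125%/4⌋ = $36,798; SL = ⌊$91,755/2⌋ = $45,877 → take SL $45,877. Book value $71,878.
Accumulated through year 3 = $249,132 − $71,878 = $177,254.

$177,254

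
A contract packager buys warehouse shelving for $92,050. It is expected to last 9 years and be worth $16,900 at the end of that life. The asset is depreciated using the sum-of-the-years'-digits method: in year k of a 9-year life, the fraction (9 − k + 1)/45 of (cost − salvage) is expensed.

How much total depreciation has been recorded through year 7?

Depreciable base = $92,050 − $16,900 = $75,150.
Sum of the years' digits = 9+8+7+6+5+4+3+2+1 = 45.
Year 1: $75,150 × 9/45 = $15,030. Book value $77,020.
Year 2: $75,150 × 8/45 = $13,360. Book value $63,660.
Year 3: $75,150 × 7/45 = $11,690. Book value $51,970.
Year 4: $75,150 × 6/45 = $10,020. Book value $41,950.
Year 5: $75,150 × 5/45 = $8,350. Book value $33,600.
Year 6: $75,150 × 4/45 = $6,680. Book value $26,920.
Year 7: $75,150 × 3/45 = $5,010. Book value $21,910.
Accumulated through year 7 = $92,050 − $21,910 = $70,140.

$70,140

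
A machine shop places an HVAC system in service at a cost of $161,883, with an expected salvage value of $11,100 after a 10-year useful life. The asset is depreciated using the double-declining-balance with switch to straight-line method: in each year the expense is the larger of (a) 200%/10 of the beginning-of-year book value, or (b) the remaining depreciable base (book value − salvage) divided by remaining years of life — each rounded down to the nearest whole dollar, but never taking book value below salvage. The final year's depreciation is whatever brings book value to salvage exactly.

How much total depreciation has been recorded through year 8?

Depreciable base = $161,883 − $11,100 = $150,783.
Year 1: DB = ⌊$161,883 × 200%/10⌋ = $32,376; SL = ⌊$150,783/10⌋ = $15,078 → take DB $32,376. Book value $129,507.
Year 2: DB = ⌊$129,507 × 200%/10⌋ = $25,901; SL = ⌊$118,407/9⌋ = $13,156 → take DB $25,901. Book value $103,606.
Year 3: DB = ⌊$103,606 × 200%/10⌋ = $20,721; SL = ⌊$92,506/8⌋ = $11,563 → take DB $20,721. Book value $82,885.
Year 4: DB = ⌊$82,885 × 200%/10⌋ = $16,577; SL = ⌊$71,785/7⌋ = $10,255 → take DB $16,577. Book value $66,308.
Year 5: DB = ⌊$66,308 × 200%/10⌋ = $13,261; SL = ⌊$55,208/6⌋ = $9,201 → take DB $13,261. Book value $53,047.
Year 6: DB = ⌊$53,047 × 200%/10⌋ = $10,609; SL = ⌊$41,947/5⌋ = $8,389 → take DB $10,609. Book value $42,438.
Year 7: DB = ⌊$42,438 × 200%/10⌋ = $8,487; SL = ⌊$31,338/4⌋ = $7,834 → take DB $8,487. Book value $33,951.
Year 8: DB = ⌊$33,951 × 200%/10⌋ = $6,790; SL = ⌊$22,851/3⌋ = $7,617 → take SL $7,617. Book value $26,334.
Accumulated through year 8 = $161,883 − $26,334 = $135,549.

$135,549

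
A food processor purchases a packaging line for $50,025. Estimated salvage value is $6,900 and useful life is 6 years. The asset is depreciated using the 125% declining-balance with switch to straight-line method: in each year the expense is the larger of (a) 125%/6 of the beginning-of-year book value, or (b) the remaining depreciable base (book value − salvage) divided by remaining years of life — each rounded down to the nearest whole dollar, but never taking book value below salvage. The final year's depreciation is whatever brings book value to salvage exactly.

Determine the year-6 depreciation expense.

$5,974

Depreciable base = $50,025 − $6,900 = $43,125.
Year 1: DB = ⌊$50,025 × 125%/6⌋ = $10,421; SL = ⌊$43,125/6⌋ = $7,187 → take DB $10,421. Book value $39,604.
Year 2: DB = ⌊$39,604 × 125%/6⌋ = $8,250; SL = ⌊$32,704/5⌋ = $6,540 → take DB $8,250. Book value $31,354.
Year 3: DB = ⌊$31,354 × 125%/6⌋ = $6,532; SL = ⌊$24,454/4⌋ = $6,113 → take DB $6,532. Book value $24,822.
Year 4: DB = ⌊$24,822 × 125%/6⌋ = $5,171; SL = ⌊$17,922/3⌋ = $5,974 → take SL $5,974. Book value $18,848.
Year 5: DB = ⌊$18,848 × 125%/6⌋ = $3,926; SL = ⌊$11,948/2⌋ = $5,974 → take SL $5,974. Book value $12,874.
Year 6 (final): $12,874 − $6,900 = $5,974. Book value $6,900.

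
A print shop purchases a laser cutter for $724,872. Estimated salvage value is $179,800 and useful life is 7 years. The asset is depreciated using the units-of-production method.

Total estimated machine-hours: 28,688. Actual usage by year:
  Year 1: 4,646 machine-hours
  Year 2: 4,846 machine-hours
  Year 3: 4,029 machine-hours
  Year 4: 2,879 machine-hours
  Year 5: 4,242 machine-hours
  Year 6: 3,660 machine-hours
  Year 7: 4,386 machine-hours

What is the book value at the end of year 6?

$263,134

Depreciable base = $724,872 − $179,800 = $545,072.
Rate = $545,072 / 28,688 machine-hours = $19 per machine-hour.
Year 1: 4,646 × $19 = $88,274. Book value $636,598.
Year 2: 4,846 × $19 = $92,074. Book value $544,524.
Year 3: 4,029 × $19 = $76,551. Book value $467,973.
Year 4: 2,879 × $19 = $54,701. Book value $413,272.
Year 5: 4,242 × $19 = $80,598. Book value $332,674.
Year 6: 3,660 × $19 = $69,540. Book value $263,134.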